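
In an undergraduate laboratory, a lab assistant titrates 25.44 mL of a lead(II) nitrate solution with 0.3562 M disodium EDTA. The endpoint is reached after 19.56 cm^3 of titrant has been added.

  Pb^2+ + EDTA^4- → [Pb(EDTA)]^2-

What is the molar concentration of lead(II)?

0.2739 M

n(EDTA) = 0.01956 L × 0.3562 mol/L = 6.967 × 10^-3 mol
n(Pb2+) = 6.967 × 10^-3 mol (1:1 mole ratio)
[Pb2+] = 6.967 × 10^-3 mol / 0.02544 L = 0.2739 mol/L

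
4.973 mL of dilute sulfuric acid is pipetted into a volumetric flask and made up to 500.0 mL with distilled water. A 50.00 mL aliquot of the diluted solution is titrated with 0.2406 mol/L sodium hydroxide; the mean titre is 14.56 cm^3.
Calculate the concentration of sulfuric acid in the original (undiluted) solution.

3.522 mol/L

H2SO4 + 2 NaOH → Na2SO4 + 2 H2O
n(NaOH) = 0.01456 × 0.2406 = 3.503 × 10^-3 mol
From the 1:2 ratio, n(H2SO4) in the aliquot = 1/2 × 3.503 × 10^-3 = 1.752 × 10^-3 mol
[H2SO4]_dilute = 1.752 × 10^-3 / 0.05000 = 0.03503 mol/L
Dilution factor = 500.0 / 4.973 = 100.5
[H2SO4]_stock = 0.03503 × 100.5 = 3.522 mol/L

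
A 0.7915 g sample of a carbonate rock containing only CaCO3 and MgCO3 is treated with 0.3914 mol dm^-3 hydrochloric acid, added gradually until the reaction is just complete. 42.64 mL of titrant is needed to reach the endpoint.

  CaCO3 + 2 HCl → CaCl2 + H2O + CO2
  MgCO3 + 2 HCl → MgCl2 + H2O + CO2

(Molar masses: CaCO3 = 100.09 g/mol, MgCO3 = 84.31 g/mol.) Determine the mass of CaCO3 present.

0.5579 g

n(HCl) = 0.04264 × 0.3914 = 0.01669 mol
Let x = n(CaCO3), y = n(MgCO3).
Titrant: 2x + 2y = 0.01669;  mass: 100.09x + 84.31y = 0.7915
Solving, x = 5.574 × 10^-3 mol, y = 2.770 × 10^-3 mol
mass of CaCO3 = 5.574 × 10^-3 × 100.09 = 0.5579 g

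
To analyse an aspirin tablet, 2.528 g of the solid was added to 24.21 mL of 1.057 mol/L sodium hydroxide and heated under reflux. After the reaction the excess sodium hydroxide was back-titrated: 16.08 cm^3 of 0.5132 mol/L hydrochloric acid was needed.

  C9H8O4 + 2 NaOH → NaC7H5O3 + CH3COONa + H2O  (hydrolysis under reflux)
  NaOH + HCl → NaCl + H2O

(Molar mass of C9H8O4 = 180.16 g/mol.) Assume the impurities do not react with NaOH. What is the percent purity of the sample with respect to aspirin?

n(NaOH) added = 0.02421 × 1.057 = 0.02559 mol
n(HCl) used in back-titration = 0.01608 × 0.5132 = 8.252 × 10^-3 mol
n(NaOH) left over = 8.252 × 10^-3 mol (1:1 ratio)
n(NaOH) consumed by analyte = 0.02559 − 8.252 × 10^-3 = 0.01734 mol
From the 1:2 ratio, n(C9H8O4) = 1/2 × 0.01734 = 8.669 × 10^-3 mol
mass of C9H8O4 = 8.669 × 10^-3 × 180.16 = 1.562 g
% C9H8O4 = 1.562 / 2.528 × 100 = 61.78 %

61.78 %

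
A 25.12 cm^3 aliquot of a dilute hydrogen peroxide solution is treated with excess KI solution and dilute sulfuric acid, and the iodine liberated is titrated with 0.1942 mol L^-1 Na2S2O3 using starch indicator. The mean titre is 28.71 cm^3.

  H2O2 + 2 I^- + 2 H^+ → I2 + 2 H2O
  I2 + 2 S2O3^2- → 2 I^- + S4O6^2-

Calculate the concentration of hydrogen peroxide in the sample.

0.1110 mol/L

n(S2O3^2-) = 0.02871 × 0.1942 = 5.575 × 10^-3 mol
n(I2) = n(S2O3^2-)/2 = 2.788 × 10^-3 mol
n(H2O2) in the aliquot = 2.788 × 10^-3 mol (1:1 ratio)
[H2O2] = 2.788 × 10^-3 / 0.02512 = 0.1110 mol/L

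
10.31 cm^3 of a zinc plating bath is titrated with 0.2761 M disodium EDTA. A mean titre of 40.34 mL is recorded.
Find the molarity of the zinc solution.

Zn^2+ + EDTA^4- → [Zn(EDTA)]^2-
n(EDTA) = 0.04034 L × 0.2761 mol/L = 0.01114 mol
n(Zn2+) = 0.01114 mol (1:1 mole ratio)
[Zn2+] = 0.01114 mol / 0.01031 L = 1.080 mol/L

1.080 M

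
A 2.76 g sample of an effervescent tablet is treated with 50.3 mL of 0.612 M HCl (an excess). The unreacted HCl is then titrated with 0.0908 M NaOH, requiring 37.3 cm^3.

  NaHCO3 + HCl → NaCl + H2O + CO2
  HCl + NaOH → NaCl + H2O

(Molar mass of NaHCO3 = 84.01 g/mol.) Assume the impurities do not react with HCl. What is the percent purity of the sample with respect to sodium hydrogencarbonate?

n(HCl) added = 0.0503 × 0.612 = 0.0308 mol
n(NaOH) used in back-titration = 0.0373 × 0.0908 = 3.39 × 10^-3 mol
n(HCl) left over = 3.39 × 10^-3 mol (1:1 ratio)
n(HCl) consumed by analyte = 0.0308 − 3.39 × 10^-3 = 0.0274 mol
n(NaHCO3) = 0.0274 mol (1:1 ratio)
mass of NaHCO3 = 0.0274 × 84.01 = 2.30 g
% NaHCO3 = 2.30 / 2.76 × 100 = 83.4 %

83.4 %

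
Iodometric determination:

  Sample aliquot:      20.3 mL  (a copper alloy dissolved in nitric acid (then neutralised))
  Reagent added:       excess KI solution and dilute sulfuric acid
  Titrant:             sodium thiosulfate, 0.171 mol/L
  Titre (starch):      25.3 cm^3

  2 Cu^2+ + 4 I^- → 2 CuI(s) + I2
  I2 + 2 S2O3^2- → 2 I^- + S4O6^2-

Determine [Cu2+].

0.213 mol/L

n(S2O3^2-) = 0.0253 × 0.171 = 4.33 × 10^-3 mol
n(I2) = n(S2O3^2-)/2 = 2.16 × 10^-3 mol
From the 2:1 ratio, n(Cu2+) in the aliquot = 2/1 × 2.16 × 10^-3 = 4.33 × 10^-3 mol
[Cu2+] = 4.33 × 10^-3 / 0.0203 = 0.213 mol/L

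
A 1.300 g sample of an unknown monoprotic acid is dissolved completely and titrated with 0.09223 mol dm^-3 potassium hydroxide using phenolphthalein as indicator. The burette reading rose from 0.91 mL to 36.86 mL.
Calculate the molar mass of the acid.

392.1 g/mol

n(KOH) = 0.03595 L × 0.09223 mol/L = 3.316 × 10^-3 mol
n(HA) = 3.316 × 10^-3 mol (1:1 ratio)
M = m / n = 1.300 g / 3.316 × 10^-3 mol = 392.1 g/mol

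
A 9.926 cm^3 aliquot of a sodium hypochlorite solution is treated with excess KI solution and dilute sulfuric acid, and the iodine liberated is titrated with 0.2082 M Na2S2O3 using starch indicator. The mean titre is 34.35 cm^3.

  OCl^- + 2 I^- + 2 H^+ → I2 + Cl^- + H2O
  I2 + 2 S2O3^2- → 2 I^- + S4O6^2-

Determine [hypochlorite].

n(S2O3^2-) = 0.03435 × 0.2082 = 7.152 × 10^-3 mol
n(I2) = n(S2O3^2-)/2 = 3.576 × 10^-3 mol
n(OCl^-) in the aliquot = 3.576 × 10^-3 mol (1:1 ratio)
[OCl^-] = 3.576 × 10^-3 / 0.009926 = 0.3602 mol/L

0.3602 M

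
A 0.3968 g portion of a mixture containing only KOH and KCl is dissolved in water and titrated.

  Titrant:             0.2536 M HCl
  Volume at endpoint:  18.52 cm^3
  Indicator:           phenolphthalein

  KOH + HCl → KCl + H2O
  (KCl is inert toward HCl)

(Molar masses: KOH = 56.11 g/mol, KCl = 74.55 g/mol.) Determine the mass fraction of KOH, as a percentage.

n(HCl) = 0.01852 × 0.2536 = 4.697 × 10^-3 mol
Let x = n(KOH), y = n(KCl).
Titrant: 1x = 4.697 × 10^-3;  mass: 56.11x + 74.55y = 0.3968
Solving, x = 4.697 × 10^-3 mol, y = 1.788 × 10^-3 mol
mass of KOH = 4.697 × 10^-3 × 56.11 = 0.2635 g
% KOH = 0.2635 / 0.3968 × 100 = 66.41 %

66.41 %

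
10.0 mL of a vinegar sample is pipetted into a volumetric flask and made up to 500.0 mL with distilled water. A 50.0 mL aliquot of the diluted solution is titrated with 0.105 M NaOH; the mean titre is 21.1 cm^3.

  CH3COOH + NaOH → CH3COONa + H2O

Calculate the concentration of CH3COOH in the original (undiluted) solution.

n(NaOH) = 0.0211 × 0.105 = 2.22 × 10^-3 mol
n(CH3COOH) in the aliquot = 2.22 × 10^-3 mol (1:1 ratio)
[CH3COOH]_dilute = 2.22 × 10^-3 / 0.0500 = 0.0443 mol/L
Dilution factor = 500.0 / 10.0 = 50.00
[CH3COOH]_stock = 0.0443 × 50.00 = 2.22 mol/L

2.22 M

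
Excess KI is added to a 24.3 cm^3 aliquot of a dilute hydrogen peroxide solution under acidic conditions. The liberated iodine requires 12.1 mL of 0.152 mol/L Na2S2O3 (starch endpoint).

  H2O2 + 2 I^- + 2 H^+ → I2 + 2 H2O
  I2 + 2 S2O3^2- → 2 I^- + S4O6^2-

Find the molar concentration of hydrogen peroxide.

n(S2O3^2-) = 0.0121 × 0.152 = 1.84 × 10^-3 mol
n(I2) = n(S2O3^2-)/2 = 9.20 × 10^-4 mol
n(H2O2) in the aliquot = 9.20 × 10^-4 mol (1:1 ratio)
[H2O2] = 9.20 × 10^-4 / 0.0243 = 0.0378 mol/L

0.0378 mol/L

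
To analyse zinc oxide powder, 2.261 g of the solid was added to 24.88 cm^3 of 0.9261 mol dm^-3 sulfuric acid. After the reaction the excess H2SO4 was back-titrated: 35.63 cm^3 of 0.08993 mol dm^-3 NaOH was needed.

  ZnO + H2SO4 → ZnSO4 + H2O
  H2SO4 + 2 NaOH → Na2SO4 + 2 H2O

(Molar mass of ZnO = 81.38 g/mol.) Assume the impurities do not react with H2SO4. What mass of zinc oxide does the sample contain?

n(H2SO4) added = 0.02488 × 0.9261 = 0.02304 mol
n(NaOH) used in back-titration = 0.03563 × 0.08993 = 3.204 × 10^-3 mol
From the 1:2 ratio, n(H2SO4) left over = 1/2 × 3.204 × 10^-3 = 1.602 × 10^-3 mol
n(H2SO4) consumed by analyte = 0.02304 − 1.602 × 10^-3 = 0.02144 mol
n(ZnO) = 0.02144 mol (1:1 ratio)
mass of ZnO = 0.02144 × 81.38 = 1.745 g

1.745 g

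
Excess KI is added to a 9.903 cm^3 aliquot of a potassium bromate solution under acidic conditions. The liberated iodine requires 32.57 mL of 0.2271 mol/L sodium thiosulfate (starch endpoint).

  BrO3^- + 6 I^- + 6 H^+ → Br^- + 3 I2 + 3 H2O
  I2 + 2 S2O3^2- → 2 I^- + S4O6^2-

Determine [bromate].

n(S2O3^2-) = 0.03257 × 0.2271 = 7.397 × 10^-3 mol
n(I2) = n(S2O3^2-)/2 = 3.698 × 10^-3 mol
From the 1:3 ratio, n(BrO3^-) in the aliquot = 1/3 × 3.698 × 10^-3 = 1.233 × 10^-3 mol
[BrO3^-] = 1.233 × 10^-3 / 0.009903 = 0.1245 mol/L

0.1245 mol/L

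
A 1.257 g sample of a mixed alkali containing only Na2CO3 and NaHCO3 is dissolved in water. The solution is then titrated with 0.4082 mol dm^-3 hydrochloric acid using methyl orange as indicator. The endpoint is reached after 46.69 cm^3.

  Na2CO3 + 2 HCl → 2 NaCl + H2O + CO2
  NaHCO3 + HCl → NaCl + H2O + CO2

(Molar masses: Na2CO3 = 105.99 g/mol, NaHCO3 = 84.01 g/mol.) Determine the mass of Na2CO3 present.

n(HCl) = 0.04669 × 0.4082 = 0.01906 mol
Let x = n(Na2CO3), y = n(NaHCO3).
Titrant: 2x + 1y = 0.01906;  mass: 105.99x + 84.01y = 1.257
Solving, x = 5.548 × 10^-3 mol, y = 7.963 × 10^-3 mol
mass of Na2CO3 = 5.548 × 10^-3 × 105.99 = 0.5880 g

0.5880 g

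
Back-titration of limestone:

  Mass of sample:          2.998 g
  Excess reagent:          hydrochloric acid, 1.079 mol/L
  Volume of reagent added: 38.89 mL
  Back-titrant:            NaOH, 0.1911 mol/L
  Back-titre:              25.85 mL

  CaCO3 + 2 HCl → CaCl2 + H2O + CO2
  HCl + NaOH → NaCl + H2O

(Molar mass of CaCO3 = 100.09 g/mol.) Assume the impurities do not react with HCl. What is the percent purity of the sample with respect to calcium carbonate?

61.80 %

n(HCl) added = 0.03889 × 1.079 = 0.04196 mol
n(NaOH) used in back-titration = 0.02585 × 0.1911 = 4.940 × 10^-3 mol
n(HCl) left over = 4.940 × 10^-3 mol (1:1 ratio)
n(HCl) consumed by analyte = 0.04196 − 4.940 × 10^-3 = 0.03702 mol
From the 1:2 ratio, n(CaCO3) = 1/2 × 0.03702 = 0.01851 mol
mass of CaCO3 = 0.01851 × 100.09 = 1.853 g
% CaCO3 = 1.853 / 2.998 × 100 = 61.80 %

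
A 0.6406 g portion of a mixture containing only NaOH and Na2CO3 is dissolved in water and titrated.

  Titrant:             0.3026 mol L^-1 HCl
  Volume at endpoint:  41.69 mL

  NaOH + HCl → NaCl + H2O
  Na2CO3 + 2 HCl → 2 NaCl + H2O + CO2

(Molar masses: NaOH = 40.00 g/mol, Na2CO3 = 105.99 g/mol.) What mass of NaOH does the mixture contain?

0.08604 g

n(HCl) = 0.04169 × 0.3026 = 0.01262 mol
Let x = n(NaOH), y = n(Na2CO3).
Titrant: 1x + 2y = 0.01262;  mass: 40.00x + 105.99y = 0.6406
Solving, x = 2.151 × 10^-3 mol, y = 5.232 × 10^-3 mol
mass of NaOH = 2.151 × 10^-3 × 40.00 = 0.08604 g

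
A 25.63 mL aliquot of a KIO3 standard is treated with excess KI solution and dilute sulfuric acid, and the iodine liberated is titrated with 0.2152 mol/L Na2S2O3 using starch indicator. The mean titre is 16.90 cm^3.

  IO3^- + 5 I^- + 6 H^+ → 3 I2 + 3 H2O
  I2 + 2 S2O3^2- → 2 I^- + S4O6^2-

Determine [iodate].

n(S2O3^2-) = 0.01690 × 0.2152 = 3.637 × 10^-3 mol
n(I2) = n(S2O3^2-)/2 = 1.818 × 10^-3 mol
From the 1:3 ratio, n(IO3^-) in the aliquot = 1/3 × 1.818 × 10^-3 = 6.061 × 10^-4 mol
[IO3^-] = 6.061 × 10^-4 / 0.02563 = 0.02365 mol/L

0.02365 mol/L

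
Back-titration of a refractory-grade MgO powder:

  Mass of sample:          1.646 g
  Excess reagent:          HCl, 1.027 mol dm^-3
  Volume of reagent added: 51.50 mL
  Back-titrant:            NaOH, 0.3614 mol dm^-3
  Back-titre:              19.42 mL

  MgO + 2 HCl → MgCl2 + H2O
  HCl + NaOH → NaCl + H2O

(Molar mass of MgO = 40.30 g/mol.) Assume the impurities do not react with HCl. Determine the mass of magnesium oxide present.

0.9243 g

n(HCl) added = 0.05150 × 1.027 = 0.05289 mol
n(NaOH) used in back-titration = 0.01942 × 0.3614 = 7.018 × 10^-3 mol
n(HCl) left over = 7.018 × 10^-3 mol (1:1 ratio)
n(HCl) consumed by analyte = 0.05289 − 7.018 × 10^-3 = 0.04587 mol
From the 1:2 ratio, n(MgO) = 1/2 × 0.04587 = 0.02294 mol
mass of MgO = 0.02294 × 40.30 = 0.9243 g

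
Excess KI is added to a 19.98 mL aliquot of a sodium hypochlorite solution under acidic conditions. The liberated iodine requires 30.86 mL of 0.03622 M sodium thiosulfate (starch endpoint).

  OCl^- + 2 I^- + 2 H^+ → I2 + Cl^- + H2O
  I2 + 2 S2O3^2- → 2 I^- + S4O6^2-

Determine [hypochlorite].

0.02797 M

n(S2O3^2-) = 0.03086 × 0.03622 = 1.118 × 10^-3 mol
n(I2) = n(S2O3^2-)/2 = 5.589 × 10^-4 mol
n(OCl^-) in the aliquot = 5.589 × 10^-4 mol (1:1 ratio)
[OCl^-] = 5.589 × 10^-4 / 0.01998 = 0.02797 mol/L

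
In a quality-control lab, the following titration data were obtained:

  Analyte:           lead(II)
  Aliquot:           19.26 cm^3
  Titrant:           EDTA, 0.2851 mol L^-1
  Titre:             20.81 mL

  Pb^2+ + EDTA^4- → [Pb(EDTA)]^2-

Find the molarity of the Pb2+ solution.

0.3080 mol/L

n(EDTA) = 0.02081 L × 0.2851 mol/L = 5.933 × 10^-3 mol
n(Pb2+) = 5.933 × 10^-3 mol (1:1 mole ratio)
[Pb2+] = 5.933 × 10^-3 mol / 0.01926 L = 0.3080 mol/L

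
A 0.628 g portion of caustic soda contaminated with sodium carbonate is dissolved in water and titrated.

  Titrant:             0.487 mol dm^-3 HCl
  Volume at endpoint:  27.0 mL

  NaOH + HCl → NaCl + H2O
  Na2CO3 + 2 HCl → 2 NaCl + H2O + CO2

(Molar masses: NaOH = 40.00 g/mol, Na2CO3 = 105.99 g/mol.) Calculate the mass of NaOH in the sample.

n(HCl) = 0.0270 × 0.487 = 0.0131 mol
Let x = n(NaOH), y = n(Na2CO3).
Titrant: 1x + 2y = 0.0131;  mass: 40.00x + 105.99y = 0.628
Solving, x = 5.30 × 10^-3 mol, y = 3.93 × 10^-3 mol
mass of NaOH = 5.30 × 10^-3 × 40.00 = 0.212 g

0.212 g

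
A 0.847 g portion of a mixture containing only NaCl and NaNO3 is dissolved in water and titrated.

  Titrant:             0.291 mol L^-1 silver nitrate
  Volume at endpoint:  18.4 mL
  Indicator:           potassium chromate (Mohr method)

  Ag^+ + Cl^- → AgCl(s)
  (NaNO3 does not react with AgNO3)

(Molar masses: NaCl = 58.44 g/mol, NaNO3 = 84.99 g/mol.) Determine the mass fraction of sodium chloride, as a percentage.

n(AgNO3) = 0.0184 × 0.291 = 5.35 × 10^-3 mol
Let x = n(NaCl), y = n(NaNO3).
Titrant: 1x = 5.35 × 10^-3;  mass: 58.44x + 84.99y = 0.847
Solving, x = 5.35 × 10^-3 mol, y = 6.28 × 10^-3 mol
mass of NaCl = 5.35 × 10^-3 × 58.44 = 0.313 g
% NaCl = 0.313 / 0.847 × 100 = 36.9 %

36.9 %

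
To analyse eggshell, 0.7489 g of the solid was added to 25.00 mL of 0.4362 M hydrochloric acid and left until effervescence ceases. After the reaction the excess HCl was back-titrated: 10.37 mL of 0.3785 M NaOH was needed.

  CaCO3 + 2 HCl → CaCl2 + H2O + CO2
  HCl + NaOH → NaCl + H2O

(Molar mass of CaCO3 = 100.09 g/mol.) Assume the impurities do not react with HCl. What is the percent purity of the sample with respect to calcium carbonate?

n(HCl) added = 0.02500 × 0.4362 = 0.01090 mol
n(NaOH) used in back-titration = 0.01037 × 0.3785 = 3.925 × 10^-3 mol
n(HCl) left over = 3.925 × 10^-3 mol (1:1 ratio)
n(HCl) consumed by analyte = 0.01090 − 3.925 × 10^-3 = 6.980 × 10^-3 mol
From the 1:2 ratio, n(CaCO3) = 1/2 × 6.980 × 10^-3 = 3.490 × 10^-3 mol
mass of CaCO3 = 3.490 × 10^-3 × 100.09 = 0.3493 g
% CaCO3 = 0.3493 / 0.7489 × 100 = 46.64 %

46.64 %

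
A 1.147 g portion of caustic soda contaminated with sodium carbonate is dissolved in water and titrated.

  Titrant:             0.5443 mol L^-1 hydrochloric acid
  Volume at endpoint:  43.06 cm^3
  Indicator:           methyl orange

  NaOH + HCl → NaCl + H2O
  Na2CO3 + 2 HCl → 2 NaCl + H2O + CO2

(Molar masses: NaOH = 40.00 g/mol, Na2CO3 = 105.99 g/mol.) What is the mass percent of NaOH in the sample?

n(HCl) = 0.04306 × 0.5443 = 0.02344 mol
Let x = n(NaOH), y = n(Na2CO3).
Titrant: 1x + 2y = 0.02344;  mass: 40.00x + 105.99y = 1.147
Solving, x = 7.316 × 10^-3 mol, y = 8.061 × 10^-3 mol
mass of NaOH = 7.316 × 10^-3 × 40.00 = 0.2926 g
% NaOH = 0.2926 / 1.147 × 100 = 25.51 %

25.51 %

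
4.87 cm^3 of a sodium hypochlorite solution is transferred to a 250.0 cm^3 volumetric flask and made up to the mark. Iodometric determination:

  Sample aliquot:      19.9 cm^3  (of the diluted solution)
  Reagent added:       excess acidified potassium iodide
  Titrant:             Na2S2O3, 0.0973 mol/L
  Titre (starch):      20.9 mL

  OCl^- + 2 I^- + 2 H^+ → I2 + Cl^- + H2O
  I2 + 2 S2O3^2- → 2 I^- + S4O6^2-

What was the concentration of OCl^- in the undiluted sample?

2.62 mol/L

n(S2O3^2-) = 0.0209 × 0.0973 = 2.03 × 10^-3 mol
n(I2) = n(S2O3^2-)/2 = 1.02 × 10^-3 mol
n(OCl^-) in the aliquot = 1.02 × 10^-3 mol (1:1 ratio)
[OCl^-]_dilute = 1.02 × 10^-3 / 0.0199 = 0.0511 mol/L
[OCl^-]_original = 0.0511 × 250.0/4.87 = 2.62 mol/L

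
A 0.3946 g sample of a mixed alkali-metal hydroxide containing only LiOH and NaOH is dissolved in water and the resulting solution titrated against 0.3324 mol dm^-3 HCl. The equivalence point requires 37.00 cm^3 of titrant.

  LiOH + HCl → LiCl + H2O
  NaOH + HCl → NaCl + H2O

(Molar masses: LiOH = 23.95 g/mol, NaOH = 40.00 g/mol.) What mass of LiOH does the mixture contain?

0.1453 g

n(HCl) = 0.03700 × 0.3324 = 0.01230 mol
Let x = n(LiOH), y = n(NaOH).
Titrant: 1x + 1y = 0.01230;  mass: 23.95x + 40.00y = 0.3946
Solving, x = 6.066 × 10^-3 mol, y = 6.233 × 10^-3 mol
mass of LiOH = 6.066 × 10^-3 × 23.95 = 0.1453 g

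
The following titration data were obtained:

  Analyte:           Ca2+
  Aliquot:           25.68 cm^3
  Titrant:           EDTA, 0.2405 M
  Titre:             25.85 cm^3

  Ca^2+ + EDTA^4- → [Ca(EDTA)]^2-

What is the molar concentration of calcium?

0.2421 M

n(EDTA) = 0.02585 L × 0.2405 mol/L = 6.217 × 10^-3 mol
n(Ca2+) = 6.217 × 10^-3 mol (1:1 mole ratio)
[Ca2+] = 6.217 × 10^-3 mol / 0.02568 L = 0.2421 mol/L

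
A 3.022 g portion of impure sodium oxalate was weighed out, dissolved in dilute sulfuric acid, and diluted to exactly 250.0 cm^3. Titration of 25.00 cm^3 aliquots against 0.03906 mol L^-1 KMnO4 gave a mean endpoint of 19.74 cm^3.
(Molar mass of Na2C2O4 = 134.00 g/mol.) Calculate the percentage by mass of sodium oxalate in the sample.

2 MnO4^- + 5 C2O4^2- + 16 H^+ → 2 Mn^2+ + 10 CO2 + 8 H2O
n(KMnO4) per titration = 0.01974 × 0.03906 = 7.710 × 10^-4 mol
From the 5:2 ratio, n(Na2C2O4) in each aliquot = 5/2 × 7.710 × 10^-4 = 1.928 × 10^-3 mol
n(Na2C2O4) in the whole flask = 1.928 × 10^-3 × 250.0/25.00 = 0.01928 mol
mass of Na2C2O4 = 0.01928 × 134.00 = 2.583 g
% Na2C2O4 = 2.583 / 3.022 × 100 = 85.47 %

85.47 %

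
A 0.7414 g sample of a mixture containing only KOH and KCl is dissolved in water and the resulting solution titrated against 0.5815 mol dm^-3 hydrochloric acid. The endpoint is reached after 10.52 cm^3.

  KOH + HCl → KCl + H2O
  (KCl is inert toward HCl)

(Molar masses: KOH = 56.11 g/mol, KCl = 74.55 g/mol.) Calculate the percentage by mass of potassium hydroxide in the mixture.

46.30 %

n(HCl) = 0.01052 × 0.5815 = 6.117 × 10^-3 mol
Let x = n(KOH), y = n(KCl).
Titrant: 1x = 6.117 × 10^-3;  mass: 56.11x + 74.55y = 0.7414
Solving, x = 6.117 × 10^-3 mol, y = 5.341 × 10^-3 mol
mass of KOH = 6.117 × 10^-3 × 56.11 = 0.3432 g
% KOH = 0.3432 / 0.7414 × 100 = 46.30 %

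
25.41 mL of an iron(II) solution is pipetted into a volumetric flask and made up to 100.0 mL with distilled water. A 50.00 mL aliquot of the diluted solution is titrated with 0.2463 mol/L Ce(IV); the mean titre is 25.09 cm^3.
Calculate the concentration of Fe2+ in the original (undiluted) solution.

Ce^4+ + Fe^2+ → Ce^3+ + Fe^3+
n(Ce4+) = 0.02509 × 0.2463 = 6.180 × 10^-3 mol
n(Fe2+) in the aliquot = 6.180 × 10^-3 mol (1:1 ratio)
[Fe2+]_dilute = 6.180 × 10^-3 / 0.05000 = 0.1236 mol/L
Dilution factor = 100.0 / 25.41 = 3.935
[Fe2+]_stock = 0.1236 × 3.935 = 0.4864 mol/L

0.4864 mol/L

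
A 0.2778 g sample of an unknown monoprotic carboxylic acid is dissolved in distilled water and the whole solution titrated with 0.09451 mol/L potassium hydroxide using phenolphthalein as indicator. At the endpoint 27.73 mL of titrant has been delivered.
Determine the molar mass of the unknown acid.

106.0 g/mol

n(KOH) = 0.02773 L × 0.09451 mol/L = 2.621 × 10^-3 mol
n(HA) = 2.621 × 10^-3 mol (1:1 ratio)
M = m / n = 0.2778 g / 2.621 × 10^-3 mol = 106.0 g/mol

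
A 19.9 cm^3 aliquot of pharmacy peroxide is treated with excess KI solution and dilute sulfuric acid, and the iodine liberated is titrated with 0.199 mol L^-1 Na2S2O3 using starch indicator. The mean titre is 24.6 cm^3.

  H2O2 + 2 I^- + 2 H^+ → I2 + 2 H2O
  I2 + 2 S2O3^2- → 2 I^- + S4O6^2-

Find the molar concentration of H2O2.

n(S2O3^2-) = 0.0246 × 0.199 = 4.90 × 10^-3 mol
n(I2) = n(S2O3^2-)/2 = 2.45 × 10^-3 mol
n(H2O2) in the aliquot = 2.45 × 10^-3 mol (1:1 ratio)
[H2O2] = 2.45 × 10^-3 / 0.0199 = 0.123 mol/L

0.123 mol/L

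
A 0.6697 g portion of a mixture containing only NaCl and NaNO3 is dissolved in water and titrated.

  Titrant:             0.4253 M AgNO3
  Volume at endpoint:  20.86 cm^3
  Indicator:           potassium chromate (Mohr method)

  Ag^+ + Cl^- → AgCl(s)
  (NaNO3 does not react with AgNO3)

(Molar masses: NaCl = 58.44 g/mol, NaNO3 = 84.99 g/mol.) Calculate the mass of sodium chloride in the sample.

0.5185 g

n(AgNO3) = 0.02086 × 0.4253 = 8.872 × 10^-3 mol
Let x = n(NaCl), y = n(NaNO3).
Titrant: 1x = 8.872 × 10^-3;  mass: 58.44x + 84.99y = 0.6697
Solving, x = 8.872 × 10^-3 mol, y = 1.779 × 10^-3 mol
mass of NaCl = 8.872 × 10^-3 × 58.44 = 0.5185 g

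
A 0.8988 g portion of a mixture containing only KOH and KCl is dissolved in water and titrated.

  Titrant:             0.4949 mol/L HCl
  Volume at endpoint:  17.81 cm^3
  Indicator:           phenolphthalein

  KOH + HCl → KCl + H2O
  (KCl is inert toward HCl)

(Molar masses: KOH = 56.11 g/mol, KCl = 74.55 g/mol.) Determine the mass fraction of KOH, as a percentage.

n(HCl) = 0.01781 × 0.4949 = 8.814 × 10^-3 mol
Let x = n(KOH), y = n(KCl).
Titrant: 1x = 8.814 × 10^-3;  mass: 56.11x + 74.55y = 0.8988
Solving, x = 8.814 × 10^-3 mol, y = 5.422 × 10^-3 mol
mass of KOH = 8.814 × 10^-3 × 56.11 = 0.4946 g
% KOH = 0.4946 / 0.8988 × 100 = 55.02 %

55.02 %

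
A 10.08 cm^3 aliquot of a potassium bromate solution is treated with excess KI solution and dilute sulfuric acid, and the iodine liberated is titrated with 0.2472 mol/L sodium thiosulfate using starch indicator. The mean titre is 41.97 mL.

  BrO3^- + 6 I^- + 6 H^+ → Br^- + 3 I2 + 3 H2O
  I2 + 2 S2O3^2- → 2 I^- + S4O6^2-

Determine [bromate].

n(S2O3^2-) = 0.04197 × 0.2472 = 0.01037 mol
n(I2) = n(S2O3^2-)/2 = 5.187 × 10^-3 mol
From the 1:3 ratio, n(BrO3^-) in the aliquot = 1/3 × 5.187 × 10^-3 = 1.729 × 10^-3 mol
[BrO3^-] = 1.729 × 10^-3 / 0.01008 = 0.1715 mol/L

0.1715 mol/L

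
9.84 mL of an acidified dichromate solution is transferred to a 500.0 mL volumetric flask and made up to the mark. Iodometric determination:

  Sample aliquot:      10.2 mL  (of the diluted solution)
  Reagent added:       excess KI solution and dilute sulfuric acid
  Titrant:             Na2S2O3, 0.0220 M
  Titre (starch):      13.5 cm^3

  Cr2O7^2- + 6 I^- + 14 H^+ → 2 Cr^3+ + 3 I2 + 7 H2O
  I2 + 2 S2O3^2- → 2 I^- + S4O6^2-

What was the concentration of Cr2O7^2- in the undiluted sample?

n(S2O3^2-) = 0.0135 × 0.0220 = 2.97 × 10^-4 mol
n(I2) = n(S2O3^2-)/2 = 1.48 × 10^-4 mol
From the 1:3 ratio, n(Cr2O7^2-) in the aliquot = 1/3 × 1.48 × 10^-4 = 4.95 × 10^-5 mol
[Cr2O7^2-]_dilute = 4.95 × 10^-5 / 0.0102 = 0.00485 mol/L
[Cr2O7^2-]_original = 0.00485 × 500.0/9.84 = 0.247 mol/L

0.247 M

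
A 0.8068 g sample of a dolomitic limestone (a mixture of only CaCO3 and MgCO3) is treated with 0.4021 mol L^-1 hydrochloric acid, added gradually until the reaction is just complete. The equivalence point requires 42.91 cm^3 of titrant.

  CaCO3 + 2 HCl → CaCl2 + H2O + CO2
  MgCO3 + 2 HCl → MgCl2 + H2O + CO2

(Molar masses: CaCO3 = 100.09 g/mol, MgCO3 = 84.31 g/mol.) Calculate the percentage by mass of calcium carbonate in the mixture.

62.46 %

n(HCl) = 0.04291 × 0.4021 = 0.01725 mol
Let x = n(CaCO3), y = n(MgCO3).
Titrant: 2x + 2y = 0.01725;  mass: 100.09x + 84.31y = 0.8068
Solving, x = 5.035 × 10^-3 mol, y = 3.592 × 10^-3 mol
mass of CaCO3 = 5.035 × 10^-3 × 100.09 = 0.5040 g
% CaCO3 = 0.5040 / 0.8068 × 100 = 62.46 %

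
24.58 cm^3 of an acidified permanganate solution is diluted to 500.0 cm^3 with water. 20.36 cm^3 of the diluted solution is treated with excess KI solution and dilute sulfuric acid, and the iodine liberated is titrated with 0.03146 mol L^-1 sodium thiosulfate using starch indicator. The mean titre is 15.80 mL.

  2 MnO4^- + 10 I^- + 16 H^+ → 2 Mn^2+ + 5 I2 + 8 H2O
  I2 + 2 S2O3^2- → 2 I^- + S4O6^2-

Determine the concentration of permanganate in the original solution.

0.09932 mol/L

n(S2O3^2-) = 0.01580 × 0.03146 = 4.971 × 10^-4 mol
n(I2) = n(S2O3^2-)/2 = 2.485 × 10^-4 mol
From the 2:5 ratio, n(MnO4^-) in the aliquot = 2/5 × 2.485 × 10^-4 = 9.941 × 10^-5 mol
[MnO4^-]_dilute = 9.941 × 10^-5 / 0.02036 = 0.004883 mol/L
[MnO4^-]_original = 0.004883 × 500.0/24.58 = 0.09932 mol/L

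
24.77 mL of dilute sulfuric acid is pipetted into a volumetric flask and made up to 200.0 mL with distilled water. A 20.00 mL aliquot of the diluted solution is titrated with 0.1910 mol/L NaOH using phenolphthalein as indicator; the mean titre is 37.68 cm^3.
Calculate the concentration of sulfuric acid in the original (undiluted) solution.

1.453 mol/L

H2SO4 + 2 NaOH → Na2SO4 + 2 H2O
n(NaOH) = 0.03768 × 0.1910 = 7.197 × 10^-3 mol
From the 1:2 ratio, n(H2SO4) in the aliquot = 1/2 × 7.197 × 10^-3 = 3.598 × 10^-3 mol
[H2SO4]_dilute = 3.598 × 10^-3 / 0.02000 = 0.1799 mol/L
Dilution factor = 200.0 / 24.77 = 8.074
[H2SO4]_stock = 0.1799 × 8.074 = 1.453 mol/L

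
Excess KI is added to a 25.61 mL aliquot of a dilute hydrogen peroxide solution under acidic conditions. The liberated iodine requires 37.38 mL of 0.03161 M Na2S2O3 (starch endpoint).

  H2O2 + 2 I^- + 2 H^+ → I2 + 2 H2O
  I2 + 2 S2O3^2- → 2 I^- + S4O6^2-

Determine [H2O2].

0.02307 M

n(S2O3^2-) = 0.03738 × 0.03161 = 1.182 × 10^-3 mol
n(I2) = n(S2O3^2-)/2 = 5.908 × 10^-4 mol
n(H2O2) in the aliquot = 5.908 × 10^-4 mol (1:1 ratio)
[H2O2] = 5.908 × 10^-4 / 0.02561 = 0.02307 mol/L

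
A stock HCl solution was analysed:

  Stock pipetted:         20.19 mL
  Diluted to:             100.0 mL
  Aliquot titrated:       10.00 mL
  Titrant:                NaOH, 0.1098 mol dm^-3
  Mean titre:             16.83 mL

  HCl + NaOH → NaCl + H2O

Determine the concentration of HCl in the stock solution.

n(NaOH) = 0.01683 × 0.1098 = 1.848 × 10^-3 mol
n(HCl) in the aliquot = 1.848 × 10^-3 mol (1:1 ratio)
[HCl]_dilute = 1.848 × 10^-3 / 0.01000 = 0.1848 mol/L
Dilution factor = 100.0 / 20.19 = 4.953
[HCl]_stock = 0.1848 × 4.953 = 0.9153 mol/L

0.9153 mol/L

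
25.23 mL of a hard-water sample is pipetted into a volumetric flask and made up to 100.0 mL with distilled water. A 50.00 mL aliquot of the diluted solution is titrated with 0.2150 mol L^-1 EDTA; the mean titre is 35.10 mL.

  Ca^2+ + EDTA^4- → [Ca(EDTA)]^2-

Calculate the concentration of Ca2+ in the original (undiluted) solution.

0.5982 mol/L

n(EDTA) = 0.03510 × 0.2150 = 7.546 × 10^-3 mol
n(Ca2+) in the aliquot = 7.546 × 10^-3 mol (1:1 ratio)
[Ca2+]_dilute = 7.546 × 10^-3 / 0.05000 = 0.1509 mol/L
Dilution factor = 100.0 / 25.23 = 3.964
[Ca2+]_stock = 0.1509 × 3.964 = 0.5982 mol/L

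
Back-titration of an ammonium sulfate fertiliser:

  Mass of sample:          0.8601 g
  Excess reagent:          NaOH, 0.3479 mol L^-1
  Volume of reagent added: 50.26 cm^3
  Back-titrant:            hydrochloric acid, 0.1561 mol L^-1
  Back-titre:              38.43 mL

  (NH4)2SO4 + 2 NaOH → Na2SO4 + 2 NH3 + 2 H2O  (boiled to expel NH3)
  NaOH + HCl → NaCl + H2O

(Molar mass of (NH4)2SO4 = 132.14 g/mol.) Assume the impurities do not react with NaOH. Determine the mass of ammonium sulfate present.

n(NaOH) added = 0.05026 × 0.3479 = 0.01749 mol
n(HCl) used in back-titration = 0.03843 × 0.1561 = 5.999 × 10^-3 mol
n(NaOH) left over = 5.999 × 10^-3 mol (1:1 ratio)
n(NaOH) consumed by analyte = 0.01749 − 5.999 × 10^-3 = 0.01149 mol
From the 1:2 ratio, n((NH4)2SO4) = 1/2 × 0.01149 = 5.743 × 10^-3 mol
mass of (NH4)2SO4 = 5.743 × 10^-3 × 132.14 = 0.7589 g

0.7589 g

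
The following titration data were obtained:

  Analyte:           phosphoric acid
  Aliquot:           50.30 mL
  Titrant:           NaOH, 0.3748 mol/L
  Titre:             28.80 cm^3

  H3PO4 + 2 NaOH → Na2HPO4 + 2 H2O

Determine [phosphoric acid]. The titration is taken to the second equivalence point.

0.1073 mol/L

n(NaOH) = 0.02880 L × 0.3748 mol/L = 0.01079 mol
From the 1:2 mole ratio, n(H3PO4) = 1/2 × 0.01079 = 5.397 × 10^-3 mol
[H3PO4] = 5.397 × 10^-3 mol / 0.05030 L = 0.1073 mol/L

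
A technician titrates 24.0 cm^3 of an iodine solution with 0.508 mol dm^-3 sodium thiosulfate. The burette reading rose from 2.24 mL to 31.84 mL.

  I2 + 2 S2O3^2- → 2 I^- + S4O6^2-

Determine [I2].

n(Na2S2O3) = 0.0296 L × 0.508 mol/L = 0.0150 mol
From the 1:2 mole ratio, n(I2) = 1/2 × 0.0150 = 7.52 × 10^-3 mol
[I2] = 7.52 × 10^-3 mol / 0.0240 L = 0.313 mol/L

0.313 mol/L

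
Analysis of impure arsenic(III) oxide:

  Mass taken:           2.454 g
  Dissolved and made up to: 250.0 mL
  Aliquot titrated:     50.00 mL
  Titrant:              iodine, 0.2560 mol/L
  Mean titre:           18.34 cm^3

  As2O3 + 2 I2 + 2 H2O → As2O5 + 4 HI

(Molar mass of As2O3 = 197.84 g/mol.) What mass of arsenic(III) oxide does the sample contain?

n(I2) per titration = 0.01834 × 0.2560 = 4.695 × 10^-3 mol
From the 1:2 ratio, n(As2O3) in each aliquot = 1/2 × 4.695 × 10^-3 = 2.348 × 10^-3 mol
n(As2O3) in the whole flask = 2.348 × 10^-3 × 250.0/50.00 = 0.01174 mol
mass of As2O3 = 0.01174 × 197.84 = 2.322 g

2.322 g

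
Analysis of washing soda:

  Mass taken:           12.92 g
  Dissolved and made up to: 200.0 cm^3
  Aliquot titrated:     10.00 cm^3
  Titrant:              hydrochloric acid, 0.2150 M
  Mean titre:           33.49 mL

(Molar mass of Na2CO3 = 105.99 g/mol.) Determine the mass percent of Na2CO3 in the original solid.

59.07 %

Na2CO3 + 2 HCl → 2 NaCl + H2O + CO2
n(HCl) per titration = 0.03349 × 0.2150 = 7.200 × 10^-3 mol
From the 1:2 ratio, n(Na2CO3) in each aliquot = 1/2 × 7.200 × 10^-3 = 3.600 × 10^-3 mol
n(Na2CO3) in the whole flask = 3.600 × 10^-3 × 200.0/10.00 = 0.07200 mol
mass of Na2CO3 = 0.07200 × 105.99 = 7.632 g
% Na2CO3 = 7.632 / 12.92 × 100 = 59.07 %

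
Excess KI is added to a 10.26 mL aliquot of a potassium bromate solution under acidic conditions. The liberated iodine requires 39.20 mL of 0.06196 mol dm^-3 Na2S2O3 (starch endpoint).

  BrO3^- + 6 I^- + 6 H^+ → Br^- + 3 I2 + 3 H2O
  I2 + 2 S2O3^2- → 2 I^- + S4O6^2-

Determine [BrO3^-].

n(S2O3^2-) = 0.03920 × 0.06196 = 2.429 × 10^-3 mol
n(I2) = n(S2O3^2-)/2 = 1.214 × 10^-3 mol
From the 1:3 ratio, n(BrO3^-) in the aliquot = 1/3 × 1.214 × 10^-3 = 4.048 × 10^-4 mol
[BrO3^-] = 4.048 × 10^-4 / 0.01026 = 0.03945 mol/L

0.03945 mol/L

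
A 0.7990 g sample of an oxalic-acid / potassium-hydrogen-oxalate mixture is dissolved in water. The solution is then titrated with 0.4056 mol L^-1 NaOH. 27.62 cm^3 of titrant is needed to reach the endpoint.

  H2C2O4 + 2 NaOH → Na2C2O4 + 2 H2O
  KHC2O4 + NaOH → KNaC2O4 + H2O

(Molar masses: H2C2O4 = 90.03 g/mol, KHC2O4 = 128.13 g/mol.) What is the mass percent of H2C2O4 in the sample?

n(NaOH) = 0.02762 × 0.4056 = 0.01120 mol
Let x = n(H2C2O4), y = n(KHC2O4).
Titrant: 2x + 1y = 0.01120;  mass: 90.03x + 128.13y = 0.7990
Solving, x = 3.828 × 10^-3 mol, y = 3.546 × 10^-3 mol
mass of H2C2O4 = 3.828 × 10^-3 × 90.03 = 0.3447 g
% H2C2O4 = 0.3447 / 0.7990 × 100 = 43.14 %

43.14 %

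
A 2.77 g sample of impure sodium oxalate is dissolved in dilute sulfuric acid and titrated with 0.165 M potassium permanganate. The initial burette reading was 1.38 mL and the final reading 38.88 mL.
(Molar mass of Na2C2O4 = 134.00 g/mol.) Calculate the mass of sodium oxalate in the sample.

2.07 g

2 MnO4^- + 5 C2O4^2- + 16 H^+ → 2 Mn^2+ + 10 CO2 + 8 H2O
n(KMnO4) = 0.0375 L × 0.165 mol/L = 6.19 × 10^-3 mol
From the 5:2 ratio, n(Na2C2O4) = 5/2 × 6.19 × 10^-3 = 0.0155 mol
mass of Na2C2O4 = 0.0155 × 134.00 g/mol = 2.07 g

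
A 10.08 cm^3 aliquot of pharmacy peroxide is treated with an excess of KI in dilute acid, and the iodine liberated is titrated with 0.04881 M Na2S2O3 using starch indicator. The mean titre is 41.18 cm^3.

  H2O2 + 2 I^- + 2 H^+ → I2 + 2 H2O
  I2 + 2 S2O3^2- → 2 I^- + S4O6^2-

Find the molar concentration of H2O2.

n(S2O3^2-) = 0.04118 × 0.04881 = 2.010 × 10^-3 mol
n(I2) = n(S2O3^2-)/2 = 1.005 × 10^-3 mol
n(H2O2) in the aliquot = 1.005 × 10^-3 mol (1:1 ratio)
[H2O2] = 1.005 × 10^-3 / 0.01008 = 0.09970 mol/L

0.09970 M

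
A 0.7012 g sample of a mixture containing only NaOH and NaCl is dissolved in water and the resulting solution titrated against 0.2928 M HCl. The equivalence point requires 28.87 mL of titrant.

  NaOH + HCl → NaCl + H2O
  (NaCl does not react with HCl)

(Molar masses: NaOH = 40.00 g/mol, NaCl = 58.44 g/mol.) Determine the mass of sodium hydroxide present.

0.3381 g

n(HCl) = 0.02887 × 0.2928 = 8.453 × 10^-3 mol
Let x = n(NaOH), y = n(NaCl).
Titrant: 1x = 8.453 × 10^-3;  mass: 40.00x + 58.44y = 0.7012
Solving, x = 8.453 × 10^-3 mol, y = 6.213 × 10^-3 mol
mass of NaOH = 8.453 × 10^-3 × 40.00 = 0.3381 g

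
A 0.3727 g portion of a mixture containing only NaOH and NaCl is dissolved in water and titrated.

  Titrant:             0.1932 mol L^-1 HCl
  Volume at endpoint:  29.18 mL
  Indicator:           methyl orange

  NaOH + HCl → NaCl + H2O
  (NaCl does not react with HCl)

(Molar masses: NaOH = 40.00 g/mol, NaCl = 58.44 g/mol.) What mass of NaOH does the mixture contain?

0.2255 g

n(HCl) = 0.02918 × 0.1932 = 5.638 × 10^-3 mol
Let x = n(NaOH), y = n(NaCl).
Titrant: 1x = 5.638 × 10^-3;  mass: 40.00x + 58.44y = 0.3727
Solving, x = 5.638 × 10^-3 mol, y = 2.519 × 10^-3 mol
mass of NaOH = 5.638 × 10^-3 × 40.00 = 0.2255 g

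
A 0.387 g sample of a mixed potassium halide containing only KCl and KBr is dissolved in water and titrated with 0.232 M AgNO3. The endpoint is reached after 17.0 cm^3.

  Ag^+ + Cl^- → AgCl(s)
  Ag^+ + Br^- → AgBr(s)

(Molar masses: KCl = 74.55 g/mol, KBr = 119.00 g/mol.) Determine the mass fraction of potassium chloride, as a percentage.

n(AgNO3) = 0.0170 × 0.232 = 3.94 × 10^-3 mol
Let x = n(KCl), y = n(KBr).
Titrant: 1x + 1y = 3.94 × 10^-3;  mass: 74.55x + 119.00y = 0.387
Solving, x = 1.85 × 10^-3 mol, y = 2.09 × 10^-3 mol
mass of KCl = 1.85 × 10^-3 × 74.55 = 0.138 g
% KCl = 0.138 / 0.387 × 100 = 35.7 %

35.7 %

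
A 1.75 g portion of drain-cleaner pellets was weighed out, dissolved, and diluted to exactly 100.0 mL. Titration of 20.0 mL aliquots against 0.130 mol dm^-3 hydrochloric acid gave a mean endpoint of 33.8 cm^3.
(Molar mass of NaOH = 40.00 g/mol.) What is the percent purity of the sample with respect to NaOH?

50.2 %

NaOH + HCl → NaCl + H2O
n(HCl) per titration = 0.0338 × 0.130 = 4.39 × 10^-3 mol
n(NaOH) in each aliquot = 4.39 × 10^-3 mol (1:1 ratio)
n(NaOH) in the whole flask = 4.39 × 10^-3 × 100.0/20.0 = 0.0220 mol
mass of NaOH = 0.0220 × 40.00 = 0.879 g
% NaOH = 0.879 / 1.75 × 100 = 50.2 %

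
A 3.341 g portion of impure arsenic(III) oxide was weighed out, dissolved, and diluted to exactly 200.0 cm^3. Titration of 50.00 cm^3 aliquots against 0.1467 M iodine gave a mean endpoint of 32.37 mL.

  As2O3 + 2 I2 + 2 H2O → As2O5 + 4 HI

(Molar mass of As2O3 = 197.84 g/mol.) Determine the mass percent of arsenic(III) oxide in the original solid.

n(I2) per titration = 0.03237 × 0.1467 = 4.749 × 10^-3 mol
From the 1:2 ratio, n(As2O3) in each aliquot = 1/2 × 4.749 × 10^-3 = 2.374 × 10^-3 mol
n(As2O3) in the whole flask = 2.374 × 10^-3 × 200.0/50.00 = 9.497 × 10^-3 mol
mass of As2O3 = 9.497 × 10^-3 × 197.84 = 1.879 g
% As2O3 = 1.879 / 3.341 × 100 = 56.24 %

56.24 %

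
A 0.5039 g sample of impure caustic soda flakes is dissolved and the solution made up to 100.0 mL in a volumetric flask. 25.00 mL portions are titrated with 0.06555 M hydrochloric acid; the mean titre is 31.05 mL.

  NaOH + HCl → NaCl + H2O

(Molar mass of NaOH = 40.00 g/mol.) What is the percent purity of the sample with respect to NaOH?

n(HCl) per titration = 0.03105 × 0.06555 = 2.035 × 10^-3 mol
n(NaOH) in each aliquot = 2.035 × 10^-3 mol (1:1 ratio)
n(NaOH) in the whole flask = 2.035 × 10^-3 × 100.0/25.00 = 8.141 × 10^-3 mol
mass of NaOH = 8.141 × 10^-3 × 40.00 = 0.3257 g
% NaOH = 0.3257 / 0.5039 × 100 = 64.63 %

64.63 %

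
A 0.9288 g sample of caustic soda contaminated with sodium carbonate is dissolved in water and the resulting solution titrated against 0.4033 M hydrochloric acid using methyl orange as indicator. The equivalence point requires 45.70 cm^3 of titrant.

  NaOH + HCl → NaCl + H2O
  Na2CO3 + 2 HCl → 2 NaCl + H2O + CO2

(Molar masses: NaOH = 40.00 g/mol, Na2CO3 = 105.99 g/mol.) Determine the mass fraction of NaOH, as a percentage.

n(HCl) = 0.04570 × 0.4033 = 0.01843 mol
Let x = n(NaOH), y = n(Na2CO3).
Titrant: 1x + 2y = 0.01843;  mass: 40.00x + 105.99y = 0.9288
Solving, x = 3.689 × 10^-3 mol, y = 7.371 × 10^-3 mol
mass of NaOH = 3.689 × 10^-3 × 40.00 = 0.1476 g
% NaOH = 0.1476 / 0.9288 × 100 = 15.89 %

15.89 %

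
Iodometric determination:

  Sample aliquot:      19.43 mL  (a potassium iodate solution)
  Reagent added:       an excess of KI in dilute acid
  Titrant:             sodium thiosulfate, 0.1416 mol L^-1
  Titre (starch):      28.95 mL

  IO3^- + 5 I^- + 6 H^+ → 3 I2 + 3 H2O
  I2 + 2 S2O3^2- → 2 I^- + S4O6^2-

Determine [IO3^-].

0.03516 mol/L

n(S2O3^2-) = 0.02895 × 0.1416 = 4.099 × 10^-3 mol
n(I2) = n(S2O3^2-)/2 = 2.050 × 10^-3 mol
From the 1:3 ratio, n(IO3^-) in the aliquot = 1/3 × 2.050 × 10^-3 = 6.832 × 10^-4 mol
[IO3^-] = 6.832 × 10^-4 / 0.01943 = 0.03516 mol/L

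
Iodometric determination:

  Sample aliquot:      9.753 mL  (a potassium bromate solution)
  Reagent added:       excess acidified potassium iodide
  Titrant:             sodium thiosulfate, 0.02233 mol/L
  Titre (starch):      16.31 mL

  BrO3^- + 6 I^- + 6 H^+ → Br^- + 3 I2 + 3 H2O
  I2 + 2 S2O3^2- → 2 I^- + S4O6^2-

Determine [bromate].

n(S2O3^2-) = 0.01631 × 0.02233 = 3.642 × 10^-4 mol
n(I2) = n(S2O3^2-)/2 = 1.821 × 10^-4 mol
From the 1:3 ratio, n(BrO3^-) in the aliquot = 1/3 × 1.821 × 10^-4 = 6.070 × 10^-5 mol
[BrO3^-] = 6.070 × 10^-5 / 0.009753 = 0.006224 mol/L

0.006224 mol/L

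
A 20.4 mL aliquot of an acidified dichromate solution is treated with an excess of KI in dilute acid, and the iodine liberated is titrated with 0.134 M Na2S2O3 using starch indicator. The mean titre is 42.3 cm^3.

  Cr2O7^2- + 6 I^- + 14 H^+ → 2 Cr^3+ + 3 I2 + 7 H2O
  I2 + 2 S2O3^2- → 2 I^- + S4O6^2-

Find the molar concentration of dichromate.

0.0463 M

n(S2O3^2-) = 0.0423 × 0.134 = 5.67 × 10^-3 mol
n(I2) = n(S2O3^2-)/2 = 2.83 × 10^-3 mol
From the 1:3 ratio, n(Cr2O7^2-) in the aliquot = 1/3 × 2.83 × 10^-3 = 9.45 × 10^-4 mol
[Cr2O7^2-] = 9.45 × 10^-4 / 0.0204 = 0.0463 mol/L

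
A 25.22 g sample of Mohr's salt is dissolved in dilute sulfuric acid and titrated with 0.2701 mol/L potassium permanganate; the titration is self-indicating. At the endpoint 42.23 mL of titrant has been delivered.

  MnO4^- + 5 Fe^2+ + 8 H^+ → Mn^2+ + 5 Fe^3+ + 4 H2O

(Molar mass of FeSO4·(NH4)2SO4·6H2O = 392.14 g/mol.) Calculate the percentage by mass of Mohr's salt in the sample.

88.68 %

n(KMnO4) = 0.04223 L × 0.2701 mol/L = 0.01141 mol
From the 5:1 ratio, n(FeSO4·(NH4)2SO4·6H2O) = 5/1 × 0.01141 = 0.05703 mol
mass of FeSO4·(NH4)2SO4·6H2O = 0.05703 × 392.14 g/mol = 22.36 g
% FeSO4·(NH4)2SO4·6H2O = 22.36 / 25.22 × 100 = 88.68 %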